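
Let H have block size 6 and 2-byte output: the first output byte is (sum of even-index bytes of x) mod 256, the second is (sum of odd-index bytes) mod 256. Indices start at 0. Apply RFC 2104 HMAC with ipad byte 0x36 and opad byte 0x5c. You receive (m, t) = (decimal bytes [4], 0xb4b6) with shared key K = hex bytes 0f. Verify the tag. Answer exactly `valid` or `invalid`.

valid

Key hex bytes 0f is 1 byte ≤ B = 6; zero-pad to 6 bytes: K' = 0f 00 00 00 00 00.
K' ⊕ ipad = 39 36 36 36 36 36; K' ⊕ opad = 53 5c 5c 5c 5c 5c.
Inner hash: even-index sum = 169 mod 256 = 169; odd-index sum = 162 mod 256 = 162 → a9 a2.
Outer hash (recomputed tag): even-index sum = 436 mod 256 = 180; odd-index sum = 438 mod 256 = 182 → b4 b6.
Recomputed tag = b4b6; claimed = b4b6 → match.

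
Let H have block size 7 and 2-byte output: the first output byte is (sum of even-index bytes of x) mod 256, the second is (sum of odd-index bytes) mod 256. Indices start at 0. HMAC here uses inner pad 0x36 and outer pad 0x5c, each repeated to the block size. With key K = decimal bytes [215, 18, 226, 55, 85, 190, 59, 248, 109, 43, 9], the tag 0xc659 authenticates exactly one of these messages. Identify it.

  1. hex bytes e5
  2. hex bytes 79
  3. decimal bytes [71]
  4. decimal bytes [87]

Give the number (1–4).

Key decimal bytes [215, 18, 226, 55, 85, 190, 59, 248, 109, 43, 9] = d7 12 e2 37 55 be 3b f8 6d 2b 09 is 11 bytes > B = 7, so hash it first: H(key) = bf 2a, then zero-pad to 7 bytes: K' = bf 2a 00 00 00 00 00.
K' ⊕ ipad = 89 1c 36 36 36 36 36; K' ⊕ opad = e3 76 5c 5c 5c 5c 5c.
m1: inner = H(89 1c 36 36 36 36 36 e5) = 2b 6d; tag = H(e3 76 5c 5c 5c 5c 5c 2b 6d) = 6459
m2: inner = H(89 1c 36 36 36 36 36 79) = 2b 01; tag = H(e3 76 5c 5c 5c 5c 5c 2b 01) = f859
m3: inner = H(89 1c 36 36 36 36 36 47) = 2b cf; tag = H(e3 76 5c 5c 5c 5c 5c 2b cf) = c659 ← matches
m4: inner = H(89 1c 36 36 36 36 36 57) = 2b df; tag = H(e3 76 5c 5c 5c 5c 5c 2b df) = d659

3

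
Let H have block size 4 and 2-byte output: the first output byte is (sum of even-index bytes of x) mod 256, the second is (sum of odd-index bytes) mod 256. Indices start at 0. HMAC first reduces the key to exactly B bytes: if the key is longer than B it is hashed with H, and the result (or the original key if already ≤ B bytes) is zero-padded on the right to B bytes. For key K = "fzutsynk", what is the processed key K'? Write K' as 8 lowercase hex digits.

bcd20000

|K| = 8 > B = 4, so first hash the key.
H(K): even-index sum = 444 mod 256 = 188; odd-index sum = 466 mod 256 = 210 → bc d2.
Zero-pad H(K) = bc d2 to 4 bytes: K' = bc d2 00 00.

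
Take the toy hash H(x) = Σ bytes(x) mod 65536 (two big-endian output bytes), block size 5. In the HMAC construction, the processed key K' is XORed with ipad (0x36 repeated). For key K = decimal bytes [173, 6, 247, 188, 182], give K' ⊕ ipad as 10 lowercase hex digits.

Key decimal bytes [173, 6, 247, 188, 182] = ad 06 f7 bc b6 is exactly B = 5 bytes: K' = ad 06 f7 bc b6.
XOR each byte with 0x36: ad⊕36=9b, 06⊕36=30, f7⊕36=c1, bc⊕36=8a, b6⊕36=80.

9b30c18a80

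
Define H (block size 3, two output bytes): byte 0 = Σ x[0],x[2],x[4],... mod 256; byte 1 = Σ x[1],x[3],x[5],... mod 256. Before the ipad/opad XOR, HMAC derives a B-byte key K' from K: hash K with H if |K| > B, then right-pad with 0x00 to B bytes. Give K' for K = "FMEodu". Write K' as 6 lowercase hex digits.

|K| = 6 > B = 3, so first hash the key.
H(K): even-index sum = 239 mod 256 = 239; odd-index sum = 305 mod 256 = 49 → ef 31.
Zero-pad H(K) = ef 31 to 3 bytes: K' = ef 31 00.

ef3100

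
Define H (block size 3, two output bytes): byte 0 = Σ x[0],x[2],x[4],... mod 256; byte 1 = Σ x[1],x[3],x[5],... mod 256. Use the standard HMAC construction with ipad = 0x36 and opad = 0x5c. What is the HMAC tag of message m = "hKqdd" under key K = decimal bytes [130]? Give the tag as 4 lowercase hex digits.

Key decimal bytes [130] = 82 is 1 byte ≤ B = 3; zero-pad to 3 bytes: K' = 82 00 00.
K' ⊕ ipad = b4 36 36.  K' ⊕ opad = de 5c 5c.
Inner input = (K'⊕ipad) ∥ m = b4 36 36 ∥ 68 4b 71 64 64.
Inner hash: even-index sum = 409 mod 256 = 153; odd-index sum = 371 mod 256 = 115 → 99 73.
Outer input = (K'⊕opad) ∥ inner = de 5c 5c ∥ 99 73.
Outer hash (tag): even-index sum = 429 mod 256 = 173; odd-index sum = 245 mod 256 = 245 → ad f5.

adf5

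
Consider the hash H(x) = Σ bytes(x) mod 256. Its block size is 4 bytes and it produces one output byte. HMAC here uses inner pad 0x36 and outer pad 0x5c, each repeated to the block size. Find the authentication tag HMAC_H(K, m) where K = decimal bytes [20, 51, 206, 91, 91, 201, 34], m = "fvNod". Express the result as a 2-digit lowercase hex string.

1d

Key decimal bytes [20, 51, 206, 91, 91, 201, 34] = 14 33 ce 5b 5b c9 22 is 7 bytes > B = 4, so hash it first: H(key) = b6, then zero-pad to 4 bytes: K' = b6 00 00 00.
K' ⊕ ipad = 80 36 36 36.  K' ⊕ opad = ea 5c 5c 5c.
Inner input = (K'⊕ipad) ∥ m = 80 36 36 36 ∥ 66 76 4e 6f 64.
Inner hash: sum = 128+54+54+54+102+118+78+111+100 = 799; mod 256 = 31 → 1f.
Outer input = (K'⊕opad) ∥ inner = ea 5c 5c 5c ∥ 1f.
Outer hash (tag): sum = 234+92+92+92+31 = 541; mod 256 = 29 → 1d.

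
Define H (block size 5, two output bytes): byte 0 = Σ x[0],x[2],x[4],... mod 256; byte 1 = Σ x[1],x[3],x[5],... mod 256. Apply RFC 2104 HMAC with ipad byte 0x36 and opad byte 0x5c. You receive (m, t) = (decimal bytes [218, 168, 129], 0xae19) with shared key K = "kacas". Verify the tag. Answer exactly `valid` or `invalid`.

Key "kacas" = 6b 61 63 61 73 is exactly B = 5 bytes: K' = 6b 61 63 61 73.
K' ⊕ ipad = 5d 57 55 57 45; K' ⊕ opad = 37 3d 3f 3d 2f.
Inner hash: even-index sum = 415 mod 256 = 159; odd-index sum = 521 mod 256 = 9 → 9f 09.
Outer hash (recomputed tag): even-index sum = 174 mod 256 = 174; odd-index sum = 281 mod 256 = 25 → ae 19.
Recomputed tag = ae19; claimed = ae19 → match.

valid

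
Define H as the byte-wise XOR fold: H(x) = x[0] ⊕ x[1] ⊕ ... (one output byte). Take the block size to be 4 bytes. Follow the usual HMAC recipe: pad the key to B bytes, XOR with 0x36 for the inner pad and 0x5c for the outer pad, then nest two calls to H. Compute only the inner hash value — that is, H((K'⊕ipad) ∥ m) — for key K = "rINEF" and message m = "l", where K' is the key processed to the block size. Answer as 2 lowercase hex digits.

1a

Key "rINEF" = 72 49 4e 45 46 is 5 bytes > B = 4, so hash it first: H(key) = 76, then zero-pad to 4 bytes: K' = 76 00 00 00.
K' ⊕ ipad = 40 36 36 36.
Inner input = 40 36 36 36 ∥ 6c.
Inner hash: XOR 40⊕36⊕36⊕36⊕6c = 1a.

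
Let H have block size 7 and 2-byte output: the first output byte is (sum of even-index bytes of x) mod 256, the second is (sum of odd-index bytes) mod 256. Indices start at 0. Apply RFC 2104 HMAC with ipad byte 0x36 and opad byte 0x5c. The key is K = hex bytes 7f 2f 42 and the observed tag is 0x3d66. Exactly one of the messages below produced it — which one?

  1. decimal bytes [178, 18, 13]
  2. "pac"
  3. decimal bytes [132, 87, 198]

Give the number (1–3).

Key hex bytes 7f 2f 42 is 3 bytes ≤ B = 7; zero-pad to 7 bytes: K' = 7f 2f 42 00 00 00 00.
K' ⊕ ipad = 49 19 74 36 36 36 36; K' ⊕ opad = 23 73 1e 5c 5c 5c 5c.
m1: inner = H(49 19 74 36 36 36 36 b2 12 0d) = 3b 44; tag = H(23 73 1e 5c 5c 5c 5c 3b 44) = 3d66 ← matches
m2: inner = H(49 19 74 36 36 36 36 70 61 63) = 8a 58; tag = H(23 73 1e 5c 5c 5c 5c 8a 58) = 51b5
m3: inner = H(49 19 74 36 36 36 36 84 57 c6) = 80 cf; tag = H(23 73 1e 5c 5c 5c 5c 80 cf) = c8ab

1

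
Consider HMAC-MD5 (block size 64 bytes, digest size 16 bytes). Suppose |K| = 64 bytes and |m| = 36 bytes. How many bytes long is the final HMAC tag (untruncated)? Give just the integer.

16

The tag is one MD5 digest: 16 bytes.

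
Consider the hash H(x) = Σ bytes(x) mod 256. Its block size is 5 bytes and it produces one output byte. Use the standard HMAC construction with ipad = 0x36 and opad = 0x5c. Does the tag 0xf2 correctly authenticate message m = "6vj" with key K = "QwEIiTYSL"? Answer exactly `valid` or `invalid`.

valid

Key "QwEIiTYSL" = 51 77 45 49 69 54 59 53 4c is 9 bytes > B = 5, so hash it first: H(key) = 0b, then zero-pad to 5 bytes: K' = 0b 00 00 00 00.
K' ⊕ ipad = 3d 36 36 36 36; K' ⊕ opad = 57 5c 5c 5c 5c.
Inner hash: sum = 61+54+54+54+54+54+118+106 = 555; mod 256 = 43 → 2b.
Outer hash (recomputed tag): sum = 87+92+92+92+92+43 = 498; mod 256 = 242 → f2.
Recomputed tag = f2; claimed = f2 → match.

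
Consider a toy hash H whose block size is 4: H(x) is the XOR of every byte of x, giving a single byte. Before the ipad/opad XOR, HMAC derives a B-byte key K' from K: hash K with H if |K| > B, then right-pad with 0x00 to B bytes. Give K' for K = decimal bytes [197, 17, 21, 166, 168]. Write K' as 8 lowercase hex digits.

cf000000

|K| = 5 > B = 4, so first hash the key.
H(K): XOR c5⊕11⊕15⊕a6⊕a8 = cf.
Zero-pad H(K) = cf to 4 bytes: K' = cf 00 00 00.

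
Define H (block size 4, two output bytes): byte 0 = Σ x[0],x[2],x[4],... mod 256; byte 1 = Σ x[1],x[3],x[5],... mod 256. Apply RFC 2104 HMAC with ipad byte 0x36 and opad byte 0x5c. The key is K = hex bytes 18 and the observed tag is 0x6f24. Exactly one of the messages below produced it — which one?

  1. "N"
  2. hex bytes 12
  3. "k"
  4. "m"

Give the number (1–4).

Key hex bytes 18 is 1 byte ≤ B = 4; zero-pad to 4 bytes: K' = 18 00 00 00.
K' ⊕ ipad = 2e 36 36 36; K' ⊕ opad = 44 5c 5c 5c.
m1: inner = H(2e 36 36 36 4e) = b2 6c; tag = H(44 5c 5c 5c b2 6c) = 5224
m2: inner = H(2e 36 36 36 12) = 76 6c; tag = H(44 5c 5c 5c 76 6c) = 1624
m3: inner = H(2e 36 36 36 6b) = cf 6c; tag = H(44 5c 5c 5c cf 6c) = 6f24 ← matches
m4: inner = H(2e 36 36 36 6d) = d1 6c; tag = H(44 5c 5c 5c d1 6c) = 7124

3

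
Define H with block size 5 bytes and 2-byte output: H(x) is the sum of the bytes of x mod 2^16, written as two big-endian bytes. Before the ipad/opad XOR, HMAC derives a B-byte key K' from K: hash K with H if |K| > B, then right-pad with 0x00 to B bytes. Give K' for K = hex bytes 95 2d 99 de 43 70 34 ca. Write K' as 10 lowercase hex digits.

|K| = 8 > B = 5, so first hash the key.
H(K): sum = 149+45+153+222+67+112+52+202 = 1002 → 03 ea.
Zero-pad H(K) = 03 ea to 5 bytes: K' = 03 ea 00 00 00.

03ea000000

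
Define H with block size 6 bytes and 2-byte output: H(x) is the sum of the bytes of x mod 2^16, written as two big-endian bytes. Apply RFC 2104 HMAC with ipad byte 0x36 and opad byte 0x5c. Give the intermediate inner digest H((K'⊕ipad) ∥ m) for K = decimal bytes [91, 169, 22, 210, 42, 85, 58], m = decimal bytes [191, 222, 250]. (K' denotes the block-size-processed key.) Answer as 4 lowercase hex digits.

Key decimal bytes [91, 169, 22, 210, 42, 85, 58] = 5b a9 16 d2 2a 55 3a is 7 bytes > B = 6, so hash it first: H(key) = 02 a5, then zero-pad to 6 bytes: K' = 02 a5 00 00 00 00.
K' ⊕ ipad = 34 93 36 36 36 36.
Inner input = 34 93 36 36 36 36 ∥ bf de fa.
Inner hash: sum = 52+147+54+54+54+54+191+222+250 = 1078 → 04 36.

0436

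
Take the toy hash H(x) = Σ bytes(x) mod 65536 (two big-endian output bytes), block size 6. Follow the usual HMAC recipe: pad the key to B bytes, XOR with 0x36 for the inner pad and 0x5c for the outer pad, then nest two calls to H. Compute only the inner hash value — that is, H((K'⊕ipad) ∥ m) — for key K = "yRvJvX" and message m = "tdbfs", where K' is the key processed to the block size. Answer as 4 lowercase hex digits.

0430

Key "yRvJvX" = 79 52 76 4a 76 58 is exactly B = 6 bytes: K' = 79 52 76 4a 76 58.
K' ⊕ ipad = 4f 64 40 7c 40 6e.
Inner input = 4f 64 40 7c 40 6e ∥ 74 64 62 66 73.
Inner hash: sum = 79+100+64+124+64+110+116+100+98+102+115 = 1072 → 04 30.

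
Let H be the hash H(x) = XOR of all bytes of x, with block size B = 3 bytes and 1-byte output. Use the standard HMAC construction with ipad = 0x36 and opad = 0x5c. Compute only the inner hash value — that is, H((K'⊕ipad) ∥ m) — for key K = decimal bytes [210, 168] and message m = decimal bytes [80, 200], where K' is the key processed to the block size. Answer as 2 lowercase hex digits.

Key decimal bytes [210, 168] = d2 a8 is 2 bytes ≤ B = 3; zero-pad to 3 bytes: K' = d2 a8 00.
K' ⊕ ipad = e4 9e 36.
Inner input = e4 9e 36 ∥ 50 c8.
Inner hash: XOR e4⊕9e⊕36⊕50⊕c8 = d4.

d4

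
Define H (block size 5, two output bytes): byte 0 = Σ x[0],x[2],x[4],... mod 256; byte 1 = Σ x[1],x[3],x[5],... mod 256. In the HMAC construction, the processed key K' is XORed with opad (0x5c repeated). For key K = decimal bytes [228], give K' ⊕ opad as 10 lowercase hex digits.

Key decimal bytes [228] = e4 is 1 byte ≤ B = 5; zero-pad to 5 bytes: K' = e4 00 00 00 00.
XOR each byte with 0x5c: e4⊕5c=b8, 00⊕5c=5c, 00⊕5c=5c, 00⊕5c=5c, 00⊕5c=5c.

b85c5c5c5c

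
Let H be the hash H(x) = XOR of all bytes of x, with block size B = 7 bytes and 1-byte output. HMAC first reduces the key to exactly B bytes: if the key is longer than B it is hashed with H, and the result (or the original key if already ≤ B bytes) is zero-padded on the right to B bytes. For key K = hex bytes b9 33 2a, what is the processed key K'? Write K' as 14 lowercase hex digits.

Key hex bytes b9 33 2a is 3 bytes ≤ B = 7; zero-pad to 7 bytes: K' = b9 33 2a 00 00 00 00.

b9332a00000000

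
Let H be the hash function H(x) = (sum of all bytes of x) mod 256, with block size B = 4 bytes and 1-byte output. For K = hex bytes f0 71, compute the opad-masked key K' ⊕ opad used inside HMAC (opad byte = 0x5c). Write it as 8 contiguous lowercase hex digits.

ac2d5c5c

Key hex bytes f0 71 is 2 bytes ≤ B = 4; zero-pad to 4 bytes: K' = f0 71 00 00.
XOR each byte with 0x5c: f0⊕5c=ac, 71⊕5c=2d, 00⊕5c=5c, 00⊕5c=5c.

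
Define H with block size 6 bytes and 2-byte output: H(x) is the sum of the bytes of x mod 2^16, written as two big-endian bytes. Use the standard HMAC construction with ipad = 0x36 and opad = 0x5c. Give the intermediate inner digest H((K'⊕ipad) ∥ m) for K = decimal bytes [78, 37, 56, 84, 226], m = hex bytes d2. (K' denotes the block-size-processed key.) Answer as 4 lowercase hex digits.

02d7

Key decimal bytes [78, 37, 56, 84, 226] = 4e 25 38 54 e2 is 5 bytes ≤ B = 6; zero-pad to 6 bytes: K' = 4e 25 38 54 e2 00.
K' ⊕ ipad = 78 13 0e 62 d4 36.
Inner input = 78 13 0e 62 d4 36 ∥ d2.
Inner hash: sum = 120+19+14+98+212+54+210 = 727 → 02 d7.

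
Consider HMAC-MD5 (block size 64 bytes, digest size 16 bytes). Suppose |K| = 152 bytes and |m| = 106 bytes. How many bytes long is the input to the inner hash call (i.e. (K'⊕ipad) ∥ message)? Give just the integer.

Key is 152 > 64 bytes, so it is hashed to 16 bytes then zero-padded to 64: |K'| = 64.
Inner input = (K'⊕ipad) ∥ m → 64 + 106 = 170 bytes.

170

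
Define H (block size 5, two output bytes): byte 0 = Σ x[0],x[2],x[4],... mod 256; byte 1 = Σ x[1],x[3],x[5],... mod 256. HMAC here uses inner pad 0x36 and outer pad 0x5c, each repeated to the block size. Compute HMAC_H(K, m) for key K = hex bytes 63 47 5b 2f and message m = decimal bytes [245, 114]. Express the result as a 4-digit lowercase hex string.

Key hex bytes 63 47 5b 2f is 4 bytes ≤ B = 5; zero-pad to 5 bytes: K' = 63 47 5b 2f 00.
K' ⊕ ipad = 55 71 6d 19 36.  K' ⊕ opad = 3f 1b 07 73 5c.
Inner input = (K'⊕ipad) ∥ m = 55 71 6d 19 36 ∥ f5 72.
Inner hash: even-index sum = 362 mod 256 = 106; odd-index sum = 383 mod 256 = 127 → 6a 7f.
Outer input = (K'⊕opad) ∥ inner = 3f 1b 07 73 5c ∥ 6a 7f.
Outer hash (tag): even-index sum = 289 mod 256 = 33; odd-index sum = 248 mod 256 = 248 → 21 f8.

21f8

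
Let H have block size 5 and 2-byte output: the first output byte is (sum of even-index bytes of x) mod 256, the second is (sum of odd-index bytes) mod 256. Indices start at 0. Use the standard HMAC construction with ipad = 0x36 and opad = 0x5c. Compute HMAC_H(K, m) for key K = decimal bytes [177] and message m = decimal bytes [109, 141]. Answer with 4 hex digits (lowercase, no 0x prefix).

Key decimal bytes [177] = b1 is 1 byte ≤ B = 5; zero-pad to 5 bytes: K' = b1 00 00 00 00.
K' ⊕ ipad = 87 36 36 36 36.  K' ⊕ opad = ed 5c 5c 5c 5c.
Inner input = (K'⊕ipad) ∥ m = 87 36 36 36 36 ∥ 6d 8d.
Inner hash: even-index sum = 384 mod 256 = 128; odd-index sum = 217 mod 256 = 217 → 80 d9.
Outer input = (K'⊕opad) ∥ inner = ed 5c 5c 5c 5c ∥ 80 d9.
Outer hash (tag): even-index sum = 638 mod 256 = 126; odd-index sum = 312 mod 256 = 56 → 7e 38.

7e38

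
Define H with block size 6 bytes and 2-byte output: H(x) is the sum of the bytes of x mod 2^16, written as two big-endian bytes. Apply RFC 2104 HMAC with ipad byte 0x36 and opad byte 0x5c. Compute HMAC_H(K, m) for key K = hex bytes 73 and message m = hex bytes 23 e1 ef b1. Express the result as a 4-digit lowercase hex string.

Key hex bytes 73 is 1 byte ≤ B = 6; zero-pad to 6 bytes: K' = 73 00 00 00 00 00.
K' ⊕ ipad = 45 36 36 36 36 36.  K' ⊕ opad = 2f 5c 5c 5c 5c 5c.
Inner input = (K'⊕ipad) ∥ m = 45 36 36 36 36 36 ∥ 23 e1 ef b1.
Inner hash: sum = 69+54+54+54+54+54+35+225+239+177 = 1015 → 03 f7.
Outer input = (K'⊕opad) ∥ inner = 2f 5c 5c 5c 5c 5c ∥ 03 f7.
Outer hash (tag): sum = 47+92+92+92+92+92+3+247 = 757 → 02 f5.

02f5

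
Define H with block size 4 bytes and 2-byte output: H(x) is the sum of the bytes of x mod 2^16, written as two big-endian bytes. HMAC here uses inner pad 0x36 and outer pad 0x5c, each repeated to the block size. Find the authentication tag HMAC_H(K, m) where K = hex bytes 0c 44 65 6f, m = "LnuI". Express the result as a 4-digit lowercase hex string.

01a6

Key hex bytes 0c 44 65 6f is exactly B = 4 bytes: K' = 0c 44 65 6f.
K' ⊕ ipad = 3a 72 53 59.  K' ⊕ opad = 50 18 39 33.
Inner input = (K'⊕ipad) ∥ m = 3a 72 53 59 ∥ 4c 6e 75 49.
Inner hash: sum = 58+114+83+89+76+110+117+73 = 720 → 02 d0.
Outer input = (K'⊕opad) ∥ inner = 50 18 39 33 ∥ 02 d0.
Outer hash (tag): sum = 80+24+57+51+2+208 = 422 → 01 a6.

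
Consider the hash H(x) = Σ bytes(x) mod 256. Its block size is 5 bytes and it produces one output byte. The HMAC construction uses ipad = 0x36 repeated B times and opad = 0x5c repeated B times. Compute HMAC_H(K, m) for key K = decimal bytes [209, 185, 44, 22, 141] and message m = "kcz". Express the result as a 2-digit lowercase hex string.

Key decimal bytes [209, 185, 44, 22, 141] = d1 b9 2c 16 8d is exactly B = 5 bytes: K' = d1 b9 2c 16 8d.
K' ⊕ ipad = e7 8f 1a 20 bb.  K' ⊕ opad = 8d e5 70 4a d1.
Inner input = (K'⊕ipad) ∥ m = e7 8f 1a 20 bb ∥ 6b 63 7a.
Inner hash: sum = 231+143+26+32+187+107+99+122 = 947; mod 256 = 179 → b3.
Outer input = (K'⊕opad) ∥ inner = 8d e5 70 4a d1 ∥ b3.
Outer hash (tag): sum = 141+229+112+74+209+179 = 944; mod 256 = 176 → b0.

b0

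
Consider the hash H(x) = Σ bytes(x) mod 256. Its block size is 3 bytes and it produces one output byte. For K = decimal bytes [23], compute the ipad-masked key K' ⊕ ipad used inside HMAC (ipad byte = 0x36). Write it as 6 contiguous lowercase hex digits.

213636

Key decimal bytes [23] = 17 is 1 byte ≤ B = 3; zero-pad to 3 bytes: K' = 17 00 00.
XOR each byte with 0x36: 17⊕36=21, 00⊕36=36, 00⊕36=36.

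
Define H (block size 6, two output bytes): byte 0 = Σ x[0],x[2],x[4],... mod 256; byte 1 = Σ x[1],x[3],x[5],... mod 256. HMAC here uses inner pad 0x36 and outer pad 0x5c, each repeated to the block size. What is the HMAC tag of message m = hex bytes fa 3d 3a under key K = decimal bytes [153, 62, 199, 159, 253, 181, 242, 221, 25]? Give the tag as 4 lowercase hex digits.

Key decimal bytes [153, 62, 199, 159, 253, 181, 242, 221, 25] = 99 3e c7 9f fd b5 f2 dd 19 is 9 bytes > B = 6, so hash it first: H(key) = 68 6f, then zero-pad to 6 bytes: K' = 68 6f 00 00 00 00.
K' ⊕ ipad = 5e 59 36 36 36 36.  K' ⊕ opad = 34 33 5c 5c 5c 5c.
Inner input = (K'⊕ipad) ∥ m = 5e 59 36 36 36 36 ∥ fa 3d 3a.
Inner hash: even-index sum = 510 mod 256 = 254; odd-index sum = 258 mod 256 = 2 → fe 02.
Outer input = (K'⊕opad) ∥ inner = 34 33 5c 5c 5c 5c ∥ fe 02.
Outer hash (tag): even-index sum = 490 mod 256 = 234; odd-index sum = 237 mod 256 = 237 → ea ed.

eaed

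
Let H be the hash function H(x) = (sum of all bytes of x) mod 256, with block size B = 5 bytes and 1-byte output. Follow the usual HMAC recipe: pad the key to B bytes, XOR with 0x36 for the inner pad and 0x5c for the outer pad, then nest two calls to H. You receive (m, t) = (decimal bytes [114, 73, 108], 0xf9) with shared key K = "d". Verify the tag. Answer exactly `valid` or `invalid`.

Key "d" = 64 is 1 byte ≤ B = 5; zero-pad to 5 bytes: K' = 64 00 00 00 00.
K' ⊕ ipad = 52 36 36 36 36; K' ⊕ opad = 38 5c 5c 5c 5c.
Inner hash: sum = 82+54+54+54+54+114+73+108 = 593; mod 256 = 81 → 51.
Outer hash (recomputed tag): sum = 56+92+92+92+92+81 = 505; mod 256 = 249 → f9.
Recomputed tag = f9; claimed = f9 → match.

valid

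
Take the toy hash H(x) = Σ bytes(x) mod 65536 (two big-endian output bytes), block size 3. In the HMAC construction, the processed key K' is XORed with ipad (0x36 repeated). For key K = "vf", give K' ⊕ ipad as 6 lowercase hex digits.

Key "vf" = 76 66 is 2 bytes ≤ B = 3; zero-pad to 3 bytes: K' = 76 66 00.
XOR each byte with 0x36: 76⊕36=40, 66⊕36=50, 00⊕36=36.

405036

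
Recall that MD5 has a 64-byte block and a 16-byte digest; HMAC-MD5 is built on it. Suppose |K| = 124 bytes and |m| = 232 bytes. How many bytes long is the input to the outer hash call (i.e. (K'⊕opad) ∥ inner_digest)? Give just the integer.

80

Key is 124 > 64 bytes, so it is hashed to 16 bytes then zero-padded to 64: |K'| = 64.
Outer input = (K'⊕opad) ∥ H(inner) → 64 + 16 = 80 bytes.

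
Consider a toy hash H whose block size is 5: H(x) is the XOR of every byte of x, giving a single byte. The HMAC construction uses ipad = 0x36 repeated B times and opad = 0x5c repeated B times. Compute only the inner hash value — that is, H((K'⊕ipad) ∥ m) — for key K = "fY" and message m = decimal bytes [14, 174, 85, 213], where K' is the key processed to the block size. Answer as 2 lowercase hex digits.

29

Key "fY" = 66 59 is 2 bytes ≤ B = 5; zero-pad to 5 bytes: K' = 66 59 00 00 00.
K' ⊕ ipad = 50 6f 36 36 36.
Inner input = 50 6f 36 36 36 ∥ 0e ae 55 d5.
Inner hash: XOR 50⊕6f⊕36⊕36⊕36⊕0e⊕ae⊕55⊕d5 = 29.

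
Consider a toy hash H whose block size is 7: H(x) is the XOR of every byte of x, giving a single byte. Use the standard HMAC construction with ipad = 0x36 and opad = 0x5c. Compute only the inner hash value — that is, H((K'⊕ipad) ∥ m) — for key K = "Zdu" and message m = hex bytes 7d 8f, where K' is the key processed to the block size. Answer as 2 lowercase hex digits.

8f

Key "Zdu" = 5a 64 75 is 3 bytes ≤ B = 7; zero-pad to 7 bytes: K' = 5a 64 75 00 00 00 00.
K' ⊕ ipad = 6c 52 43 36 36 36 36.
Inner input = 6c 52 43 36 36 36 36 ∥ 7d 8f.
Inner hash: XOR 6c⊕52⊕43⊕36⊕36⊕36⊕36⊕7d⊕8f = 8f.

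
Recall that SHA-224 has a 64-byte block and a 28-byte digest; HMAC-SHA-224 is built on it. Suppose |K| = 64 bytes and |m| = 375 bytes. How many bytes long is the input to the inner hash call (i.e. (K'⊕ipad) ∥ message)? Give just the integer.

Key is 64 ≤ 64 bytes, zero-padded: |K'| = 64.
Inner input = (K'⊕ipad) ∥ m → 64 + 375 = 439 bytes.

439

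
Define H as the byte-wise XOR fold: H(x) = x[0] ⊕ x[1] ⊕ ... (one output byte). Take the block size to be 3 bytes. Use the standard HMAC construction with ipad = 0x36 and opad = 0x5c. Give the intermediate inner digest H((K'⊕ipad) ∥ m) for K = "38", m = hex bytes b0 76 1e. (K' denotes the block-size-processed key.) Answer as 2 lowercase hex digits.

e5

Key "38" = 33 38 is 2 bytes ≤ B = 3; zero-pad to 3 bytes: K' = 33 38 00.
K' ⊕ ipad = 05 0e 36.
Inner input = 05 0e 36 ∥ b0 76 1e.
Inner hash: XOR 05⊕0e⊕36⊕b0⊕76⊕1e = e5.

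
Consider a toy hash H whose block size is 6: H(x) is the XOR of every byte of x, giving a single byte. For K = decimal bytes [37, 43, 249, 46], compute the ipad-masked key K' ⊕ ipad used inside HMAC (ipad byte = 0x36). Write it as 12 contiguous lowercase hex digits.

131dcf183636

Key decimal bytes [37, 43, 249, 46] = 25 2b f9 2e is 4 bytes ≤ B = 6; zero-pad to 6 bytes: K' = 25 2b f9 2e 00 00.
XOR each byte with 0x36: 25⊕36=13, 2b⊕36=1d, f9⊕36=cf, 2e⊕36=18, 00⊕36=36, 00⊕36=36.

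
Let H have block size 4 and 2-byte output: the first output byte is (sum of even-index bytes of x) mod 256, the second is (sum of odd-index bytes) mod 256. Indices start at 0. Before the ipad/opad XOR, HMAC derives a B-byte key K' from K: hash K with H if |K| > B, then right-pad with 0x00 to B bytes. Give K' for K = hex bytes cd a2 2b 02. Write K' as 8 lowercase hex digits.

Key hex bytes cd a2 2b 02 is exactly B = 4 bytes: K' = cd a2 2b 02.

cda22b02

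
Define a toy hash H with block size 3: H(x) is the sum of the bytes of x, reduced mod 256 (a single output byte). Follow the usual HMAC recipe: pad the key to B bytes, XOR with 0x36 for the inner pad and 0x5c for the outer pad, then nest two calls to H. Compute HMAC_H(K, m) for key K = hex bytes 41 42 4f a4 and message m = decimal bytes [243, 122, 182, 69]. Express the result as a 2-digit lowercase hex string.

f6

Key hex bytes 41 42 4f a4 is 4 bytes > B = 3, so hash it first: H(key) = 76, then zero-pad to 3 bytes: K' = 76 00 00.
K' ⊕ ipad = 40 36 36.  K' ⊕ opad = 2a 5c 5c.
Inner input = (K'⊕ipad) ∥ m = 40 36 36 ∥ f3 7a b6 45.
Inner hash: sum = 64+54+54+243+122+182+69 = 788; mod 256 = 20 → 14.
Outer input = (K'⊕opad) ∥ inner = 2a 5c 5c ∥ 14.
Outer hash (tag): sum = 42+92+92+20 = 246 → f6.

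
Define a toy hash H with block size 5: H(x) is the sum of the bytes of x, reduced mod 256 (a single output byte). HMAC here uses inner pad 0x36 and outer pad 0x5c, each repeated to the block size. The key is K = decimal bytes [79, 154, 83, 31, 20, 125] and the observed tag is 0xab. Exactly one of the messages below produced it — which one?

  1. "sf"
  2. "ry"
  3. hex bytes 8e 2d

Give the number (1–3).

1

Key decimal bytes [79, 154, 83, 31, 20, 125] = 4f 9a 53 1f 14 7d is 6 bytes > B = 5, so hash it first: H(key) = ec, then zero-pad to 5 bytes: K' = ec 00 00 00 00.
K' ⊕ ipad = da 36 36 36 36; K' ⊕ opad = b0 5c 5c 5c 5c.
m1: inner = H(da 36 36 36 36 73 66) = 8b; tag = H(b0 5c 5c 5c 5c 8b) = ab ← matches
m2: inner = H(da 36 36 36 36 72 79) = 9d; tag = H(b0 5c 5c 5c 5c 9d) = bd
m3: inner = H(da 36 36 36 36 8e 2d) = 6d; tag = H(b0 5c 5c 5c 5c 6d) = 8d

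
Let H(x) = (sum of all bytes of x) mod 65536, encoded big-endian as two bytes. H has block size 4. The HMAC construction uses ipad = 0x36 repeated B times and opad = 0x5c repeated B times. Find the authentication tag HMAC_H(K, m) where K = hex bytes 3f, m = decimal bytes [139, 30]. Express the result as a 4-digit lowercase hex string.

01cc

Key hex bytes 3f is 1 byte ≤ B = 4; zero-pad to 4 bytes: K' = 3f 00 00 00.
K' ⊕ ipad = 09 36 36 36.  K' ⊕ opad = 63 5c 5c 5c.
Inner input = (K'⊕ipad) ∥ m = 09 36 36 36 ∥ 8b 1e.
Inner hash: sum = 9+54+54+54+139+30 = 340 → 01 54.
Outer input = (K'⊕opad) ∥ inner = 63 5c 5c 5c ∥ 01 54.
Outer hash (tag): sum = 99+92+92+92+1+84 = 460 → 01 cc.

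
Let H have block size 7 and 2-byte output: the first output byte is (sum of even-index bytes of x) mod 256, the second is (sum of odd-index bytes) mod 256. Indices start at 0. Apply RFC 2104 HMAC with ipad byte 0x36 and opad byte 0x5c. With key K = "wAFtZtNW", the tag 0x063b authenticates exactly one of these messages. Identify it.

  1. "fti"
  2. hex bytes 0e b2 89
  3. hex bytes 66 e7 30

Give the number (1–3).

2

Key "wAFtZtNW" = 77 41 46 74 5a 74 4e 57 is 8 bytes > B = 7, so hash it first: H(key) = 65 80, then zero-pad to 7 bytes: K' = 65 80 00 00 00 00 00.
K' ⊕ ipad = 53 b6 36 36 36 36 36; K' ⊕ opad = 39 dc 5c 5c 5c 5c 5c.
m1: inner = H(53 b6 36 36 36 36 36 66 74 69) = 69 f1; tag = H(39 dc 5c 5c 5c 5c 5c 69 f1) = 3efd
m2: inner = H(53 b6 36 36 36 36 36 0e b2 89) = a7 b9; tag = H(39 dc 5c 5c 5c 5c 5c a7 b9) = 063b ← matches
m3: inner = H(53 b6 36 36 36 36 36 66 e7 30) = dc b8; tag = H(39 dc 5c 5c 5c 5c 5c dc b8) = 0570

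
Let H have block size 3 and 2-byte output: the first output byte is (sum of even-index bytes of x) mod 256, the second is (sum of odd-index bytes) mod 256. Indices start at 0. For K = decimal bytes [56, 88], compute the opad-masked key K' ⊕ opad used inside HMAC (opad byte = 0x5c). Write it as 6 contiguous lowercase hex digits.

64045c

Key decimal bytes [56, 88] = 38 58 is 2 bytes ≤ B = 3; zero-pad to 3 bytes: K' = 38 58 00.
XOR each byte with 0x5c: 38⊕5c=64, 58⊕5c=04, 00⊕5c=5c.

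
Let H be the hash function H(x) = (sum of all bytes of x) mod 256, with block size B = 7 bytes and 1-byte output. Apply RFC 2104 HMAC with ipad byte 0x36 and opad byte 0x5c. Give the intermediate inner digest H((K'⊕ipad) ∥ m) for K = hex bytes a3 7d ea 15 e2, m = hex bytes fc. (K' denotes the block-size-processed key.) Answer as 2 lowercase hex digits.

1b

Key hex bytes a3 7d ea 15 e2 is 5 bytes ≤ B = 7; zero-pad to 7 bytes: K' = a3 7d ea 15 e2 00 00.
K' ⊕ ipad = 95 4b dc 23 d4 36 36.
Inner input = 95 4b dc 23 d4 36 36 ∥ fc.
Inner hash: sum = 149+75+220+35+212+54+54+252 = 1051; mod 256 = 27 → 1b.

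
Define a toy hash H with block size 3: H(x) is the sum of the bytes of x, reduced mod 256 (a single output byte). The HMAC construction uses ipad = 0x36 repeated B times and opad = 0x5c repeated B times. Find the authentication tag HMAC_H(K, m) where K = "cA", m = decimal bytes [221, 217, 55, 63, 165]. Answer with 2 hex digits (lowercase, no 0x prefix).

Key "cA" = 63 41 is 2 bytes ≤ B = 3; zero-pad to 3 bytes: K' = 63 41 00.
K' ⊕ ipad = 55 77 36.  K' ⊕ opad = 3f 1d 5c.
Inner input = (K'⊕ipad) ∥ m = 55 77 36 ∥ dd d9 37 3f a5.
Inner hash: sum = 85+119+54+221+217+55+63+165 = 979; mod 256 = 211 → d3.
Outer input = (K'⊕opad) ∥ inner = 3f 1d 5c ∥ d3.
Outer hash (tag): sum = 63+29+92+211 = 395; mod 256 = 139 → 8b.

8b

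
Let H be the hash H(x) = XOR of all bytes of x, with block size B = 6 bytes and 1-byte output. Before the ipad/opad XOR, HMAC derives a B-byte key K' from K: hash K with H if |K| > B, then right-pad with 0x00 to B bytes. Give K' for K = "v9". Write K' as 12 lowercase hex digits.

763900000000

Key "v9" = 76 39 is 2 bytes ≤ B = 6; zero-pad to 6 bytes: K' = 76 39 00 00 00 00.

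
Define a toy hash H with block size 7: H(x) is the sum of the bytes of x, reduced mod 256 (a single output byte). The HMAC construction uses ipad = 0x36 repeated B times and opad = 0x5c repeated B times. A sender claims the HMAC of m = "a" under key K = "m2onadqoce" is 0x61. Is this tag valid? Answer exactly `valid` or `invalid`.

valid

Key "m2onadqoce" = 6d 32 6f 6e 61 64 71 6f 63 65 is 10 bytes > B = 7, so hash it first: H(key) = e9, then zero-pad to 7 bytes: K' = e9 00 00 00 00 00 00.
K' ⊕ ipad = df 36 36 36 36 36 36; K' ⊕ opad = b5 5c 5c 5c 5c 5c 5c.
Inner hash: sum = 223+54+54+54+54+54+54+97 = 644; mod 256 = 132 → 84.
Outer hash (recomputed tag): sum = 181+92+92+92+92+92+92+132 = 865; mod 256 = 97 → 61.
Recomputed tag = 61; claimed = 61 → match.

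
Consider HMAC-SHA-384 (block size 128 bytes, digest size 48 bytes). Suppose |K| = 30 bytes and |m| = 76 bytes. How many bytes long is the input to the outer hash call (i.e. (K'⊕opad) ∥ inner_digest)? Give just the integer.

Key is 30 ≤ 128 bytes, zero-padded: |K'| = 128.
Outer input = (K'⊕opad) ∥ H(inner) → 128 + 48 = 176 bytes.

176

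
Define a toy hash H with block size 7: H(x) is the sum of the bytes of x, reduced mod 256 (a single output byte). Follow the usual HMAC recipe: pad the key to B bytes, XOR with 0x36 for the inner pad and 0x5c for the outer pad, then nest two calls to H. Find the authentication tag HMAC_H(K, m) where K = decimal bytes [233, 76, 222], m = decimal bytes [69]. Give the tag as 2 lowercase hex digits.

15

Key decimal bytes [233, 76, 222] = e9 4c de is 3 bytes ≤ B = 7; zero-pad to 7 bytes: K' = e9 4c de 00 00 00 00.
K' ⊕ ipad = df 7a e8 36 36 36 36.  K' ⊕ opad = b5 10 82 5c 5c 5c 5c.
Inner input = (K'⊕ipad) ∥ m = df 7a e8 36 36 36 36 ∥ 45.
Inner hash: sum = 223+122+232+54+54+54+54+69 = 862; mod 256 = 94 → 5e.
Outer input = (K'⊕opad) ∥ inner = b5 10 82 5c 5c 5c 5c ∥ 5e.
Outer hash (tag): sum = 181+16+130+92+92+92+92+94 = 789; mod 256 = 21 → 15.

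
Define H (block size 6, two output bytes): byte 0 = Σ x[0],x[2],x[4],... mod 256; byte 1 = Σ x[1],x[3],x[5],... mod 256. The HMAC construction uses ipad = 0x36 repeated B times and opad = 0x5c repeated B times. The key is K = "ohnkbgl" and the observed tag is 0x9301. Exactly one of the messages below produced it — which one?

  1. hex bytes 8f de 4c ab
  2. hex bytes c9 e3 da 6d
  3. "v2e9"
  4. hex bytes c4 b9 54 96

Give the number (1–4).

Key "ohnkbgl" = 6f 68 6e 6b 62 67 6c is 7 bytes > B = 6, so hash it first: H(key) = ab 3a, then zero-pad to 6 bytes: K' = ab 3a 00 00 00 00.
K' ⊕ ipad = 9d 0c 36 36 36 36; K' ⊕ opad = f7 66 5c 5c 5c 5c.
m1: inner = H(9d 0c 36 36 36 36 8f de 4c ab) = e4 01; tag = H(f7 66 5c 5c 5c 5c e4 01) = 931f
m2: inner = H(9d 0c 36 36 36 36 c9 e3 da 6d) = ac c8; tag = H(f7 66 5c 5c 5c 5c ac c8) = 5be6
m3: inner = H(9d 0c 36 36 36 36 76 32 65 39) = e4 e3; tag = H(f7 66 5c 5c 5c 5c e4 e3) = 9301 ← matches
m4: inner = H(9d 0c 36 36 36 36 c4 b9 54 96) = 21 c7; tag = H(f7 66 5c 5c 5c 5c 21 c7) = d0e5

3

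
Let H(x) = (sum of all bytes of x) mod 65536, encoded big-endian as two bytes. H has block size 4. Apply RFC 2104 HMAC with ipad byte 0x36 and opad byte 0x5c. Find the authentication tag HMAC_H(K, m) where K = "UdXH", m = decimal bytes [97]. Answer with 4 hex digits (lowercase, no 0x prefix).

Key "UdXH" = 55 64 58 48 is exactly B = 4 bytes: K' = 55 64 58 48.
K' ⊕ ipad = 63 52 6e 7e.  K' ⊕ opad = 09 38 04 14.
Inner input = (K'⊕ipad) ∥ m = 63 52 6e 7e ∥ 61.
Inner hash: sum = 99+82+110+126+97 = 514 → 02 02.
Outer input = (K'⊕opad) ∥ inner = 09 38 04 14 ∥ 02 02.
Outer hash (tag): sum = 9+56+4+20+2+2 = 93 → 00 5d.

005d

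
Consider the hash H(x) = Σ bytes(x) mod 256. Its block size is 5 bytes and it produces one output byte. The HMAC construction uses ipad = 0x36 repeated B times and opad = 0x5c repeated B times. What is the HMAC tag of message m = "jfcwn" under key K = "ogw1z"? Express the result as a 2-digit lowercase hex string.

82

Key "ogw1z" = 6f 67 77 31 7a is exactly B = 5 bytes: K' = 6f 67 77 31 7a.
K' ⊕ ipad = 59 51 41 07 4c.  K' ⊕ opad = 33 3b 2b 6d 26.
Inner input = (K'⊕ipad) ∥ m = 59 51 41 07 4c ∥ 6a 66 63 77 6e.
Inner hash: sum = 89+81+65+7+76+106+102+99+119+110 = 854; mod 256 = 86 → 56.
Outer input = (K'⊕opad) ∥ inner = 33 3b 2b 6d 26 ∥ 56.
Outer hash (tag): sum = 51+59+43+109+38+86 = 386; mod 256 = 130 → 82.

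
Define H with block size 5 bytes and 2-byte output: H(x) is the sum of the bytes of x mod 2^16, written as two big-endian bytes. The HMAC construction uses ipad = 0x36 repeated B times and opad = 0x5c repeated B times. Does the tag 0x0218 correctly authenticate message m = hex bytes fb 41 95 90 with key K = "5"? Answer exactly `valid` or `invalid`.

valid

Key "5" = 35 is 1 byte ≤ B = 5; zero-pad to 5 bytes: K' = 35 00 00 00 00.
K' ⊕ ipad = 03 36 36 36 36; K' ⊕ opad = 69 5c 5c 5c 5c.
Inner hash: sum = 3+54+54+54+54+251+65+149+144 = 828 → 03 3c.
Outer hash (recomputed tag): sum = 105+92+92+92+92+3+60 = 536 → 02 18.
Recomputed tag = 0218; claimed = 0218 → match.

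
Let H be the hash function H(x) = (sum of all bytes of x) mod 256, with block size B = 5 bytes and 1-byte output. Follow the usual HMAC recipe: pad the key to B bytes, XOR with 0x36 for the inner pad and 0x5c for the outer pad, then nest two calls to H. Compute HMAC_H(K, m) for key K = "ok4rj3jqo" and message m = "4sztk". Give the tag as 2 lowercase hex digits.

Key "ok4rj3jqo" = 6f 6b 34 72 6a 33 6a 71 6f is 9 bytes > B = 5, so hash it first: H(key) = 67, then zero-pad to 5 bytes: K' = 67 00 00 00 00.
K' ⊕ ipad = 51 36 36 36 36.  K' ⊕ opad = 3b 5c 5c 5c 5c.
Inner input = (K'⊕ipad) ∥ m = 51 36 36 36 36 ∥ 34 73 7a 74 6b.
Inner hash: sum = 81+54+54+54+54+52+115+122+116+107 = 809; mod 256 = 41 → 29.
Outer input = (K'⊕opad) ∥ inner = 3b 5c 5c 5c 5c ∥ 29.
Outer hash (tag): sum = 59+92+92+92+92+41 = 468; mod 256 = 212 → d4.

d4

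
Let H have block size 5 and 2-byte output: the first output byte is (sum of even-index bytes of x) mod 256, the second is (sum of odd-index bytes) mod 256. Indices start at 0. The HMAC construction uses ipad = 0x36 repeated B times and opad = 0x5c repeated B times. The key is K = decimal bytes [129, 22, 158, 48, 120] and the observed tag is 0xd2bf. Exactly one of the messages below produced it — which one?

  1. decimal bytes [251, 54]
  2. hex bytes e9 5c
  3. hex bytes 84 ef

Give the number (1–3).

Key decimal bytes [129, 22, 158, 48, 120] = 81 16 9e 30 78 is exactly B = 5 bytes: K' = 81 16 9e 30 78.
K' ⊕ ipad = b7 20 a8 06 4e; K' ⊕ opad = dd 4a c2 6c 24.
m1: inner = H(b7 20 a8 06 4e fb 36) = e3 21; tag = H(dd 4a c2 6c 24 e3 21) = e499
m2: inner = H(b7 20 a8 06 4e e9 5c) = 09 0f; tag = H(dd 4a c2 6c 24 09 0f) = d2bf ← matches
m3: inner = H(b7 20 a8 06 4e 84 ef) = 9c aa; tag = H(dd 4a c2 6c 24 9c aa) = 6d52

2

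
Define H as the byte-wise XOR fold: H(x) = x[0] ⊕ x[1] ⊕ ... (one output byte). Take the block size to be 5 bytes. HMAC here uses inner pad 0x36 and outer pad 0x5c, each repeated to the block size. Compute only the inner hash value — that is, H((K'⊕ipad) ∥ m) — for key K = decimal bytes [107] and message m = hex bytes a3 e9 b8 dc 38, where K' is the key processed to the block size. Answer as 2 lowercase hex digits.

Key decimal bytes [107] = 6b is 1 byte ≤ B = 5; zero-pad to 5 bytes: K' = 6b 00 00 00 00.
K' ⊕ ipad = 5d 36 36 36 36.
Inner input = 5d 36 36 36 36 ∥ a3 e9 b8 dc 38.
Inner hash: XOR 5d⊕36⊕36⊕36⊕36⊕a3⊕e9⊕b8⊕dc⊕38 = 4b.

4b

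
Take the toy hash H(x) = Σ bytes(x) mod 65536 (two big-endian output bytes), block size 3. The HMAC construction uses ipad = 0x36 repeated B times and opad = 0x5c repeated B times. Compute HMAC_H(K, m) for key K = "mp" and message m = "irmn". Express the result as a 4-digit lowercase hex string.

0148

Key "mp" = 6d 70 is 2 bytes ≤ B = 3; zero-pad to 3 bytes: K' = 6d 70 00.
K' ⊕ ipad = 5b 46 36.  K' ⊕ opad = 31 2c 5c.
Inner input = (K'⊕ipad) ∥ m = 5b 46 36 ∥ 69 72 6d 6e.
Inner hash: sum = 91+70+54+105+114+109+110 = 653 → 02 8d.
Outer input = (K'⊕opad) ∥ inner = 31 2c 5c ∥ 02 8d.
Outer hash (tag): sum = 49+44+92+2+141 = 328 → 01 48.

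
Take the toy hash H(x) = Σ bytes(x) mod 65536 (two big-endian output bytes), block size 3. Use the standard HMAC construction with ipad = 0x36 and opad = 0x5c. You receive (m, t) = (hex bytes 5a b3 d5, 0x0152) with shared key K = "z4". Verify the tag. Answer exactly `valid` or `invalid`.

Key "z4" = 7a 34 is 2 bytes ≤ B = 3; zero-pad to 3 bytes: K' = 7a 34 00.
K' ⊕ ipad = 4c 02 36; K' ⊕ opad = 26 68 5c.
Inner hash: sum = 76+2+54+90+179+213 = 614 → 02 66.
Outer hash (recomputed tag): sum = 38+104+92+2+102 = 338 → 01 52.
Recomputed tag = 0152; claimed = 0152 → match.

valid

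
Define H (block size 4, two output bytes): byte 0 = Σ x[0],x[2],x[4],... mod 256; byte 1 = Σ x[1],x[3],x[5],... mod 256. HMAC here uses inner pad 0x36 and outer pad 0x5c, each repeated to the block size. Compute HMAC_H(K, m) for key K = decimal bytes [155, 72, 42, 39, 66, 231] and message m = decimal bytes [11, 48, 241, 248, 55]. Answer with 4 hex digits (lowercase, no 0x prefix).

5124

Key decimal bytes [155, 72, 42, 39, 66, 231] = 9b 48 2a 27 42 e7 is 6 bytes > B = 4, so hash it first: H(key) = 07 56, then zero-pad to 4 bytes: K' = 07 56 00 00.
K' ⊕ ipad = 31 60 36 36.  K' ⊕ opad = 5b 0a 5c 5c.
Inner input = (K'⊕ipad) ∥ m = 31 60 36 36 ∥ 0b 30 f1 f8 37.
Inner hash: even-index sum = 410 mod 256 = 154; odd-index sum = 446 mod 256 = 190 → 9a be.
Outer input = (K'⊕opad) ∥ inner = 5b 0a 5c 5c ∥ 9a be.
Outer hash (tag): even-index sum = 337 mod 256 = 81; odd-index sum = 292 mod 256 = 36 → 51 24.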